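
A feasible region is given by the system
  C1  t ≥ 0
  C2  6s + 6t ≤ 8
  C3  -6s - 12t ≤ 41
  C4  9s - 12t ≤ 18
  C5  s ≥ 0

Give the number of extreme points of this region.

3

Pairwise boundary intersections that survive every other constraint:
  (4/3, 0)
  (0, 0)
  (0, 4/3)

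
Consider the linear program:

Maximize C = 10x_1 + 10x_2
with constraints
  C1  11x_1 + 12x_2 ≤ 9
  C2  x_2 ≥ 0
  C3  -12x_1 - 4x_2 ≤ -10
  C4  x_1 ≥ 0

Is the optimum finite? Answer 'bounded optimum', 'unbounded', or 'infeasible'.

The boundaries 11x_1 + 12x_2 = 9 and x_2 = 0 meet at (9/11, 0), but that point violates -12x_1 - 4x_2 ≤ -10. Every candidate vertex is excluded by some other constraint, so the feasible region is empty.

infeasible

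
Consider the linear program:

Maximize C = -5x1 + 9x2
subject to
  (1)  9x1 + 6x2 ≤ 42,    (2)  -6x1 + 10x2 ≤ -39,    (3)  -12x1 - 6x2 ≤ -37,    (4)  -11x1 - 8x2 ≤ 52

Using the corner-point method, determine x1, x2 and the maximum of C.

Extreme points and C = -5x1 + 9x2:
  (109/21, -11/14) → C = -1387/42
  (108, -155) → C = -1935
  (151/39, -41/26) → C = -2617/78
  (304/15, -1031/30) → C = -12319/30

x1 = 109/21, x2 = -11/14, maximum C = -1387/42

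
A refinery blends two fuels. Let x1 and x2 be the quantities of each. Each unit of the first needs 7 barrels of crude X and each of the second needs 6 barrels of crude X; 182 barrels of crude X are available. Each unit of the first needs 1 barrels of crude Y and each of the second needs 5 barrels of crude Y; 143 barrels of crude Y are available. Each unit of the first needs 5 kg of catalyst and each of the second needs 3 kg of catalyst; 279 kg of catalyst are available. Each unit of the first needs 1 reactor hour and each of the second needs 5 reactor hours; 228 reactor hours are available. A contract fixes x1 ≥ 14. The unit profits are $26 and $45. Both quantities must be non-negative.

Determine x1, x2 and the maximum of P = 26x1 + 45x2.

x1 = 14, x2 = 14, maximum P = 994

Extreme points and P = 26x1 + 45x2:
  (26, 0) → P = 676
  (14, 0) → P = 364
  (14, 14) → P = 994

The binding constraints are 7x1 + 6x2 = 182 and x1 = 14.
Solving simultaneously gives x1 = 14, x2 = 14.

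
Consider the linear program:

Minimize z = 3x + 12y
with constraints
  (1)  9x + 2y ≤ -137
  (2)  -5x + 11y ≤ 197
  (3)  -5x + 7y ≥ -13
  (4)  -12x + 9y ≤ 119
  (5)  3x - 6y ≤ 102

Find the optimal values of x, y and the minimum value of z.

x = -950/39, y = -751/39, minimum z = -3954/13

Corner points and z = 3x + 12y:
  (-933/73, -802/73) → z = -12423/73
  (-1471/105, -191/35) → z = -3763/35
  (-950/39, -751/39) → z = -3954/13

At the optimal vertex, -5x + 7y = -13 and -12x + 9y = 119.
Solving simultaneously gives x = -950/39, y = -751/39.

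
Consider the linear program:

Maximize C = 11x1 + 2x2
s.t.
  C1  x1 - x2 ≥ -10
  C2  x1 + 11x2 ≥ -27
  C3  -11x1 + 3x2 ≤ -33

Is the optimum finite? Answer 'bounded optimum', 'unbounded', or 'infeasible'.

From the feasible point (63/8, 143/8), moving in the direction (1, 1) keeps every constraint satisfied while C increases without bound.

unbounded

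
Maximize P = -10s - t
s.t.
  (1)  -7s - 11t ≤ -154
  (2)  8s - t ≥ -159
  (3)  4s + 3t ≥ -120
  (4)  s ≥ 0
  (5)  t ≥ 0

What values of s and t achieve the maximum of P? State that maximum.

Extreme points and P = -10s - t:
  (0, 14) → P = -14
  (22, 0) → P = -220
  (0, 159) → P = -159
The feasible region is unbounded (it extends along (1, 8), (1, 0)), but P strictly decreases along every unbounded feasible direction, so there is no improving ray and the maximum is attained at a vertex.

s = 0, t = 14, maximum P = -14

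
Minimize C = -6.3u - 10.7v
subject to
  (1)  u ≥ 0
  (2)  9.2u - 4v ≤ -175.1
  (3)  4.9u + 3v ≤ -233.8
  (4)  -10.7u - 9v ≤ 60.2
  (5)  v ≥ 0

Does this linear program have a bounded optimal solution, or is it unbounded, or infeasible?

infeasible

The boundaries u = 0 and 9.2u - 4v = -175.1 meet at (0, 43.775), but that point violates 4.9u + 3v ≤ -233.8. Every candidate vertex is excluded by some other constraint, so the feasible region is empty.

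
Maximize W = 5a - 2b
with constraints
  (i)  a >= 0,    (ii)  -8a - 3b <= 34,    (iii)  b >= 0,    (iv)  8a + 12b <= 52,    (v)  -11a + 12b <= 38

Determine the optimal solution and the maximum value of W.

The optimum lies where b = 0 and 8a + 12b = 52.
Solving simultaneously gives a = 13/2, b = 0.

a = 13/2, b = 0, maximum W = 65/2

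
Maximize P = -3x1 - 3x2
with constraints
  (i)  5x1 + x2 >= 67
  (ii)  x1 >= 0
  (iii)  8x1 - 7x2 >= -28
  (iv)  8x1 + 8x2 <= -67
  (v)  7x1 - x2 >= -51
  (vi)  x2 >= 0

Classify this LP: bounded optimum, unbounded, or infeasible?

infeasible

The boundaries 5x1 + x2 = 67 and 8x1 - 7x2 = -28 meet at (441/43, 676/43), but that point violates 8x1 + 8x2 ≤ -67. Every candidate vertex is excluded by some other constraint, so the feasible region is empty.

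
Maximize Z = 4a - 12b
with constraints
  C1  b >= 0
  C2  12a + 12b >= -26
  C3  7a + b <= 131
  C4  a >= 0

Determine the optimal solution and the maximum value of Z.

Feasible corners and Z = 4a - 12b:
  (131/7, 0) → Z = 524/7
  (0, 0) → Z = 0
  (0, 131) → Z = -1572

At the optimal vertex, b = 0 and 7a + b = 131.
Solving simultaneously gives a = 131/7, b = 0.

a = 131/7, b = 0, maximum Z = 524/7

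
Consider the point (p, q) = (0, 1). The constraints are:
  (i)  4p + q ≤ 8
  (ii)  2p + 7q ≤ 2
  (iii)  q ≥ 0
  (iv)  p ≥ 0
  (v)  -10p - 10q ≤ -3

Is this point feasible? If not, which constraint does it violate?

Constraint (ii): 2p + 7q = 7, which is not ≤ 2. All other constraints are satisfied.

not feasible — violates (ii)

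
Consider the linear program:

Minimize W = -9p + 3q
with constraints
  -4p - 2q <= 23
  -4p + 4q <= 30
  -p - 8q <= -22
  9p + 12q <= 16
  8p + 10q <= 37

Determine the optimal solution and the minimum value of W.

p = -34/15, q = 91/30, minimum W = 59/2

Corner points and W = -9p + 3q:
  (-38/9, 59/18) → W = 287/6
  (-74/21, 167/42) → W = 611/14
  (-34/15, 91/30) → W = 59/2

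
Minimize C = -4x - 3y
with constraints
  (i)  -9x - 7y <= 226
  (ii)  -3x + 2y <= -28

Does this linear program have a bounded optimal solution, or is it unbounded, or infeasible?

unbounded

From the feasible point (-256/39, -310/13), moving in the direction (2, 3) keeps every constraint satisfied while C decreases without bound.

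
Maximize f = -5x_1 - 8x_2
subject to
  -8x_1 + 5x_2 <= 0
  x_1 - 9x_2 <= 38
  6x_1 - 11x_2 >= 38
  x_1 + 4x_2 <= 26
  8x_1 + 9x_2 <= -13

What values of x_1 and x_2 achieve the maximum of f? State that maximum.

Corner points and f = -5x_1 - 8x_2:
  (-76/43, -190/43) → f = 1900/43
  (25/9, -317/81) → f = 1411/81
  (199/142, -191/71) → f = 2061/142

At the optimal vertex, x_1 - 9x_2 = 38 and 6x_1 - 11x_2 = 38.
Solving simultaneously gives x_1 = -76/43, x_2 = -190/43.

x_1 = -76/43, x_2 = -190/43, maximum f = 1900/43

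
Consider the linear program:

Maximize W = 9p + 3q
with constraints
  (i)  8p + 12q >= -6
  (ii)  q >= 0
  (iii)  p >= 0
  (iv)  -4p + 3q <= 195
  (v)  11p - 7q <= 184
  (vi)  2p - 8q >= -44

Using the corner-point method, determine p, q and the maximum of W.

Vertices and W = 9p + 3q:
  (0, 0) → W = 0
  (184/11, 0) → W = 1656/11
  (0, 11/2) → W = 33/2
  (890/37, 426/37) → W = 9288/37

p = 890/37, q = 426/37, maximum W = 9288/37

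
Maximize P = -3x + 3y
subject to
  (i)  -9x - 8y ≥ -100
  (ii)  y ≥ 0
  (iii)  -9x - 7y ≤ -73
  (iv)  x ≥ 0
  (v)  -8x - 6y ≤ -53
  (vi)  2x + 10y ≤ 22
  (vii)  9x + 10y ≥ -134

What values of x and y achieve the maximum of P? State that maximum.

Vertices and P = -3x + 3y:
  (73/9, 0) → P = -73/3
  (11, 0) → P = -33
  (144/19, 13/19) → P = -393/19

x = 144/19, y = 13/19, maximum P = -393/19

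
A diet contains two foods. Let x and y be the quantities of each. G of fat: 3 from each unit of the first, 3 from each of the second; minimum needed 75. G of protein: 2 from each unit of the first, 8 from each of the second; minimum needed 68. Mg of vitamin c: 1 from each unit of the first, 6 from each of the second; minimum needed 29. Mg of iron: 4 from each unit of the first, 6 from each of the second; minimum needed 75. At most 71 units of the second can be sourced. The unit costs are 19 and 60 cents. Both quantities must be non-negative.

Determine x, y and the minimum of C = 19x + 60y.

x = 22, y = 3, minimum C = 598

Extreme points and C = 19x + 60y:
  (0, 25) → C = 1500
  (0, 71) → C = 4260
  (34, 0) → C = 646
  (22, 3) → C = 598
The feasible region is unbounded (it extends along (1, 0)), but C strictly increases along every unbounded feasible direction, so there is no improving ray and the minimum is attained at a vertex.

At the optimal vertex, 3x + 3y = 75 and 2x + 8y = 68.
Solving simultaneously gives x = 22, y = 3.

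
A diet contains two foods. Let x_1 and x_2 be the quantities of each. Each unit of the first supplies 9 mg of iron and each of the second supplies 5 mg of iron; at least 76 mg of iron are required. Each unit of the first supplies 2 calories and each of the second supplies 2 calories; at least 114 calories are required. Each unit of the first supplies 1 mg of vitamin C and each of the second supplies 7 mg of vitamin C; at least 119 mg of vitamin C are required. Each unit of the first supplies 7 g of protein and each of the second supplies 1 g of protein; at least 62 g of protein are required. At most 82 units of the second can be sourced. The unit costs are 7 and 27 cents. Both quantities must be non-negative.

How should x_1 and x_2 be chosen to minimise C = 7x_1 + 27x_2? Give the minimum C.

Extreme points and C = 7x_1 + 27x_2:
  (0, 62) → C = 1674
  (0, 82) → C = 2214
  (119, 0) → C = 833
  (140/3, 31/3) → C = 1817/3
  (5/6, 337/6) → C = 4567/3
The feasible region is unbounded (it extends along (1, 0)), but C strictly increases along every unbounded feasible direction, so there is no improving ray and the minimum is attained at a vertex.

At the optimal vertex, 2x_1 + 2x_2 = 114 and x_1 + 7x_2 = 119.
Solving simultaneously gives x_1 = 140/3, x_2 = 31/3.

x_1 = 140/3, x_2 = 31/3, minimum C = 1817/3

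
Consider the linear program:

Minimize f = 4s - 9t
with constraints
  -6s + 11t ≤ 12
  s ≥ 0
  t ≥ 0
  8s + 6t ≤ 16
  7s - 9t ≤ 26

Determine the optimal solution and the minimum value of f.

The optimum lies where -6s + 11t = 12 and 8s + 6t = 16.
Solving simultaneously gives s = 26/31, t = 48/31.

s = 26/31, t = 48/31, minimum f = -328/31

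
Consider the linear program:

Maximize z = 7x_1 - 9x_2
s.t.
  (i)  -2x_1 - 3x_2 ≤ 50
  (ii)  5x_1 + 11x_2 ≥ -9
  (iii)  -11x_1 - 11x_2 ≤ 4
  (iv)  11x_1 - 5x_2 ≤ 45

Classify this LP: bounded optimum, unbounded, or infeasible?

Vertices and z = 7x_1 - 9x_2:
  (5/6, -79/66) → z = 548/33
  (225/73, -162/73) → z = 3033/73
The feasible region has finitely many vertices and no improving ray; the maximum is 3033/73 at (225/73, -162/73).

bounded optimum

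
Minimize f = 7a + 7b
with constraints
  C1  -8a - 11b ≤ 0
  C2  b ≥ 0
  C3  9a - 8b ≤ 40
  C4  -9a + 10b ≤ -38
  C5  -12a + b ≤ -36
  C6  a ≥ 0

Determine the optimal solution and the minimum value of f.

a = 38/9, b = 0, minimum f = 266/9

Corner points and f = 7a + 7b:
  (40/9, 0) → f = 280/9
  (38/9, 0) → f = 266/9
  (16/3, 1) → f = 133/3

At the optimal vertex, b = 0 and -9a + 10b = -38.
Solving simultaneously gives a = 38/9, b = 0.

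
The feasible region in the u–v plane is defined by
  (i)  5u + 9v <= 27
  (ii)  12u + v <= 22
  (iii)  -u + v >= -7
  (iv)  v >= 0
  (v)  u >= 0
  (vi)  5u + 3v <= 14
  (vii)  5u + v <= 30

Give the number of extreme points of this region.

5

Pairwise boundary intersections that survive every other constraint:
  (0, 3)
  (3/2, 13/6)
  (11/6, 0)
  (52/31, 58/31)
  (0, 0)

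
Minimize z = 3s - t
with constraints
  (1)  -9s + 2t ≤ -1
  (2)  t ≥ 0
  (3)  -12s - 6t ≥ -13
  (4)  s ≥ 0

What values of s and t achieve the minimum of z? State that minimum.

Corner points and z = 3s - t:
  (1/9, 0) → z = 1/3
  (16/39, 35/26) → z = -3/26
  (13/12, 0) → z = 13/4

At the optimal vertex, -9s + 2t = -1 and -12s - 6t = -13.
Solving simultaneously gives s = 16/39, t = 35/26.

s = 16/39, t = 35/26, minimum z = -3/26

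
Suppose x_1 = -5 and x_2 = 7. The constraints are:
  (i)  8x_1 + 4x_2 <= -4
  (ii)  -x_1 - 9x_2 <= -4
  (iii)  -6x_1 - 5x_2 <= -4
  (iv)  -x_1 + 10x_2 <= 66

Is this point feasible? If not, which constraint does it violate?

not feasible — violates (iv)

Constraint (iv): -x_1 + 10x_2 = 75, which is not ≤ 66. All other constraints are satisfied.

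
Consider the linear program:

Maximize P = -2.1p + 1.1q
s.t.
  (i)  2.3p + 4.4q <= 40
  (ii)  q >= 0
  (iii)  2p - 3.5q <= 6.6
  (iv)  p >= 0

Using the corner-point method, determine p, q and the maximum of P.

p = 0, q = 100/11, maximum P = 10

Corner points and P = -2.1p + 1.1q:
  (16904/1685, 6482/1685) → P = -141841/8425
  (0, 100/11) → P = 10
  (33/10, 0) → P = -693/100
  (0, 0) → P = 0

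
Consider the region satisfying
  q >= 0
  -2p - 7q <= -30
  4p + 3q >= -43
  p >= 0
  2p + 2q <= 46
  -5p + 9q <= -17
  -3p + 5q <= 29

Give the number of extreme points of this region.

4

Intersecting each pair of boundary lines and keeping only the points that satisfy every inequality leaves:
  (15, 0)
  (23, 0)
  (389/53, 116/53)
  (16, 7)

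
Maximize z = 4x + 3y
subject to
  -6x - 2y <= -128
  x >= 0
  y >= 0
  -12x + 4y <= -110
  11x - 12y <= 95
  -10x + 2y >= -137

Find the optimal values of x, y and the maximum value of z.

x = 41/2, y = 34, maximum z = 184

The optimum lies where -12x + 4y = -110 and -10x + 2y = -137.
Solving simultaneously gives x = 41/2, y = 34.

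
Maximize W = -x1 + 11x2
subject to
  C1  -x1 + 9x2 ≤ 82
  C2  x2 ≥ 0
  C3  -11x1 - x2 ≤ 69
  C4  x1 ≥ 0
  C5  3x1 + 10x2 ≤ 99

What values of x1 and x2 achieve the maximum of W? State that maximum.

x1 = 71/37, x2 = 345/37, maximum W = 3724/37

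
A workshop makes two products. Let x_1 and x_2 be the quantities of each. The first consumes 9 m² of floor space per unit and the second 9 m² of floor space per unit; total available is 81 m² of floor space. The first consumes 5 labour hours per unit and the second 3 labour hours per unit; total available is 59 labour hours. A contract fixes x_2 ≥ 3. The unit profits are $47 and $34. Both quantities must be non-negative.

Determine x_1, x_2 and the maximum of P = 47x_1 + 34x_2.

Extreme points and P = 47x_1 + 34x_2:
  (0, 9) → P = 306
  (0, 3) → P = 102
  (6, 3) → P = 384

x_1 = 6, x_2 = 3, maximum P = 384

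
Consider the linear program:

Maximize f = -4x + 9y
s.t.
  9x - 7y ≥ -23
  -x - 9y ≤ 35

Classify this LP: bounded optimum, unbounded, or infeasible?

unbounded

From the feasible point (-113/22, -73/22), moving in the direction (7, 9) keeps every constraint satisfied while f increases without bound.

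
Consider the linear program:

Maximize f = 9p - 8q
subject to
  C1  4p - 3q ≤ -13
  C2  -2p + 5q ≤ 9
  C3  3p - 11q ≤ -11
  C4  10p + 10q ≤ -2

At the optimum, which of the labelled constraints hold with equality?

Feasible corners and f = 9p - 8q:
  (-19/7, 5/7) → f = -211/7
  (-22/7, 1/7) → f = -206/7
  (-44/7, -5/7) → f = -356/7

The maximum is at (-22/7, 1/7). Substituting into each constraint, equality holds for C1 and C3; the remaining constraints have slack.

C1 and C3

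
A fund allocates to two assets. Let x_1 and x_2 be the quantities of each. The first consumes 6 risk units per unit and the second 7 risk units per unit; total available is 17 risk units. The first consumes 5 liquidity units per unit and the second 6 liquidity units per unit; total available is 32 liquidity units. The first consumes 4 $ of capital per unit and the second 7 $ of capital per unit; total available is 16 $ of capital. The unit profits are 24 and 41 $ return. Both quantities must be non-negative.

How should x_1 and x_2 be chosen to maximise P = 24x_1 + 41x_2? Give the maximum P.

x_1 = 1/2, x_2 = 2, maximum P = 94

Feasible corners and P = 24x_1 + 41x_2:
  (0, 0) → P = 0
  (0, 16/7) → P = 656/7
  (17/6, 0) → P = 68
  (1/2, 2) → P = 94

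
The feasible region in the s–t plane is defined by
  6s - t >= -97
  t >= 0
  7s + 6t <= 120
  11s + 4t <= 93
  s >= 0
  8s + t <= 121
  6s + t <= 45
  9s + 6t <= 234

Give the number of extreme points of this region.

Of the 28 pairwise boundary intersections, those satisfying every inequality are:
  (0, 0)
  (15/2, 0)
  (39/19, 669/38)
  (0, 20)
  (87/13, 63/13)

5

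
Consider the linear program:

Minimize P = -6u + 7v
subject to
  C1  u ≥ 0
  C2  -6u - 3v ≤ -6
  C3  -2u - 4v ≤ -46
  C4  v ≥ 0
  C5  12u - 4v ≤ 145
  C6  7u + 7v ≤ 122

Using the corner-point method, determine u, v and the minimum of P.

Feasible corners and P = -6u + 7v:
  (0, 23/2) → P = 161/2
  (0, 122/7) → P = 122
  (83/7, 39/7) → P = -225/7

u = 83/7, v = 39/7, minimum P = -225/7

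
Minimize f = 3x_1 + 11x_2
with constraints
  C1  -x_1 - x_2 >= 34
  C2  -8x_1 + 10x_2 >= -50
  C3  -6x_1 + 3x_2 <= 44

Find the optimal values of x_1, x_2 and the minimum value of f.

Corner points and f = 3x_1 + 11x_2:
  (-145/9, -161/9) → f = -2206/9
  (-146/9, -160/9) → f = -2198/9
  (-295/18, -163/9) → f = -4471/18

The optimum lies where -8x_1 + 10x_2 = -50 and -6x_1 + 3x_2 = 44.
Solving simultaneously gives x_1 = -295/18, x_2 = -163/9.

x_1 = -295/18, x_2 = -163/9, minimum f = -4471/18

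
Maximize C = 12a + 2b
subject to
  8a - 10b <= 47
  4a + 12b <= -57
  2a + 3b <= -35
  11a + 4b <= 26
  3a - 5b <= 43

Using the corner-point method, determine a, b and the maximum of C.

Vertices and C = 12a + 2b:
  (-19/4, -17/2) → C = -74
  (-39/2, -203/10) → C = -1373/5
  (-83/4, 13/6) → C = -734/3
The feasible region is unbounded (it extends along (-3, 1), (-5, -3)), but C strictly decreases along every unbounded feasible direction, so there is no improving ray and the maximum is attained at a vertex.

The binding constraints are 8a - 10b = 47 and 2a + 3b = -35.
Solving simultaneously gives a = -19/4, b = -17/2.

a = -19/4, b = -17/2, maximum C = -74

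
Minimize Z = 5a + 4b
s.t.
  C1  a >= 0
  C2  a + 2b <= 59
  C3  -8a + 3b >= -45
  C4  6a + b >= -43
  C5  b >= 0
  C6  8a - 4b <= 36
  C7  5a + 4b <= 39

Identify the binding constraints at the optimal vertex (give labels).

C1 and C5

Extreme points and Z = 5a + 4b:
  (0, 0) → Z = 0
  (0, 39/4) → Z = 39
  (9/2, 0) → Z = 45/2
  (75/13, 33/13) → Z = 39

The minimum is at (0, 0). Substituting into each constraint, equality holds for C1 and C5; the remaining constraints have slack.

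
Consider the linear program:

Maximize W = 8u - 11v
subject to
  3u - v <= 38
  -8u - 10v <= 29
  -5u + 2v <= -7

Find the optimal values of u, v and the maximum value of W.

u = 351/38, v = -391/38, maximum W = 7109/38

Feasible corners and W = 8u - 11v:
  (351/38, -391/38) → W = 7109/38
  (69, 169) → W = -1307
  (2/11, -67/22) → W = 769/22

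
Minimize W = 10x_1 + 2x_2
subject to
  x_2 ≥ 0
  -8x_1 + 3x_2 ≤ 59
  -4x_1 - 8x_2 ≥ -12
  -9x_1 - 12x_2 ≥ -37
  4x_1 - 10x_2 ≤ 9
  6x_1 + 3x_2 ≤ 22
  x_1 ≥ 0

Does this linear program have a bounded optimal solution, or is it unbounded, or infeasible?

bounded optimum

Extreme points and W = 10x_1 + 2x_2:
  (9/4, 0) → W = 45/2
  (0, 0) → W = 0
  (8/3, 1/6) → W = 27
  (0, 3/2) → W = 3
The feasible region has finitely many vertices and no improving ray; the minimum is 0 at (0, 0).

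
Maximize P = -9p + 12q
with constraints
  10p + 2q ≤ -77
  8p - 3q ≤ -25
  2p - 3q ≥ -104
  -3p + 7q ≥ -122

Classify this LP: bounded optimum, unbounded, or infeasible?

Vertices and P = -9p + 12q:
  (-281/46, -183/23) → P = -81/2
  (-439/34, 443/17) → P = 14583/34
  (-541/47, -1051/47) → P = -7743/47
  (-1094/5, -556/5) → P = 3174/5
The feasible region has finitely many vertices and no improving ray; the maximum is 3174/5 at (-1094/5, -556/5).

bounded optimum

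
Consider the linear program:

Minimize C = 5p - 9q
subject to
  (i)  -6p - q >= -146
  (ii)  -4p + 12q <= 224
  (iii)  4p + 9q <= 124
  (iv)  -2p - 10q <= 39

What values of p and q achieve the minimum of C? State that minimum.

Feasible corners and C = 5p - 9q:
  (119/5, 16/5) → C = 451/5
  (1499/58, -263/29) → C = 12229/58
  (-44/7, 116/7) → C = -1264/7
  (-677/16, 73/16) → C = -2021/8

The binding constraints are -4p + 12q = 224 and -2p - 10q = 39.
Solving simultaneously gives p = -677/16, q = 73/16.

p = -677/16, q = 73/16, minimum C = -2021/8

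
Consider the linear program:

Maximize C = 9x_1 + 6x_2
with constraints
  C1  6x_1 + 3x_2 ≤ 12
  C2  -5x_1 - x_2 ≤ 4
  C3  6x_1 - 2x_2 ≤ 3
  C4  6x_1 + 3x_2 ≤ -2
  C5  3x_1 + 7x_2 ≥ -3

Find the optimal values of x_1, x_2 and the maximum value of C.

x_1 = -10/9, x_2 = 14/9, maximum C = -2/3

Vertices and C = 9x_1 + 6x_2:
  (-10/9, 14/9) → C = -2/3
  (-25/32, -3/32) → C = -243/32
  (-5/33, -4/11) → C = -39/11

The binding constraints are -5x_1 - x_2 = 4 and 6x_1 + 3x_2 = -2.
Solving simultaneously gives x_1 = -10/9, x_2 = 14/9.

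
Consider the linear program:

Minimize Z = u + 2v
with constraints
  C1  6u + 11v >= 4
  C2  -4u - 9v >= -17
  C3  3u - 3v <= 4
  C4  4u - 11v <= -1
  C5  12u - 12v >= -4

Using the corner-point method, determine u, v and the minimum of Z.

Extreme points and Z = u + 2v:
  (3/10, 1/5) → Z = 7/10
  (1/51, 6/17) → Z = 37/51
  (89/40, 9/10) → Z = 161/40
  (14/13, 55/39) → Z = 152/39

The optimum lies where 6u + 11v = 4 and 4u - 11v = -1.
Solving simultaneously gives u = 3/10, v = 1/5.

u = 3/10, v = 1/5, minimum Z = 7/10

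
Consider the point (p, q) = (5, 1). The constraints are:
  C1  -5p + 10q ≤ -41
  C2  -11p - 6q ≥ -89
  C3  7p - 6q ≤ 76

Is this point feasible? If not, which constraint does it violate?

Constraint C1: -5p + 10q = -15, which is not ≤ -41. All other constraints are satisfied.

not feasible — violates C1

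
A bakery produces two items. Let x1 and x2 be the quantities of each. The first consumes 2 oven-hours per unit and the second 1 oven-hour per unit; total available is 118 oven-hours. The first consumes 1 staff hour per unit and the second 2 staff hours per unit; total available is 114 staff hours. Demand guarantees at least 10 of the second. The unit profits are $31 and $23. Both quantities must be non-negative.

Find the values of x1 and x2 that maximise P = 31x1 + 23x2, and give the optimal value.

x1 = 122/3, x2 = 110/3, maximum P = 2104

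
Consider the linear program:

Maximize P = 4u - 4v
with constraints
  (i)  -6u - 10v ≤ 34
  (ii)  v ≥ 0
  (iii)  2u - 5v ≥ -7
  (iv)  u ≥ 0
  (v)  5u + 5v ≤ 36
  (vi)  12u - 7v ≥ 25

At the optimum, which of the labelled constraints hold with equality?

(ii) and (v)

Vertices and P = 4u - 4v:
  (36/5, 0) → P = 144/5
  (25/12, 0) → P = 25/3
  (29/7, 107/35) → P = 152/35
  (87/23, 67/23) → P = 80/23

The maximum is at (36/5, 0). Substituting into each constraint, equality holds for (ii) and (v); the remaining constraints have slack.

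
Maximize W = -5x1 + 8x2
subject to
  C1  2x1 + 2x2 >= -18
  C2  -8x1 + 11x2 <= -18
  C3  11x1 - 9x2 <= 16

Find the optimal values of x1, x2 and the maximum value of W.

Extreme points and W = -5x1 + 8x2:
  (-81/19, -90/19) → W = -315/19
  (-13/4, -23/4) → W = -119/4
  (2/7, -10/7) → W = -90/7

x1 = 2/7, x2 = -10/7, maximum W = -90/7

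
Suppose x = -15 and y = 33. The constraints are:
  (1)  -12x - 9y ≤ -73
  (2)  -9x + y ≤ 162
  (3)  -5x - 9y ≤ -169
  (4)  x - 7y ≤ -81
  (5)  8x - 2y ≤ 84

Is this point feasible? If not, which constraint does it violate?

Constraint (2): -9x + y = 168, which is not ≤ 162. All other constraints are satisfied.

not feasible — violates (2)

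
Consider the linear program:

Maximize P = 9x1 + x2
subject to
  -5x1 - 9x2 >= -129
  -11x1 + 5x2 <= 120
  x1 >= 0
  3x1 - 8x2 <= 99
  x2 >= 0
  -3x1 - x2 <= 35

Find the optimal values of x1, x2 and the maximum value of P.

x1 = 129/5, x2 = 0, maximum P = 1161/5

Vertices and P = 9x1 + x2:
  (0, 43/3) → P = 43/3
  (129/5, 0) → P = 1161/5
  (0, 0) → P = 0

The optimum lies where -5x1 - 9x2 = -129 and x2 = 0.
Solving simultaneously gives x1 = 129/5, x2 = 0.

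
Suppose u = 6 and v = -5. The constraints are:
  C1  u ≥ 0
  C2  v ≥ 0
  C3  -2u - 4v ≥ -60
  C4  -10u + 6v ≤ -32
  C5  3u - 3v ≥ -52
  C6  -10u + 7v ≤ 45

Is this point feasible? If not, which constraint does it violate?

Constraint C2: v = -5, which is not ≥ 0. All other constraints are satisfied.

not feasible — violates C2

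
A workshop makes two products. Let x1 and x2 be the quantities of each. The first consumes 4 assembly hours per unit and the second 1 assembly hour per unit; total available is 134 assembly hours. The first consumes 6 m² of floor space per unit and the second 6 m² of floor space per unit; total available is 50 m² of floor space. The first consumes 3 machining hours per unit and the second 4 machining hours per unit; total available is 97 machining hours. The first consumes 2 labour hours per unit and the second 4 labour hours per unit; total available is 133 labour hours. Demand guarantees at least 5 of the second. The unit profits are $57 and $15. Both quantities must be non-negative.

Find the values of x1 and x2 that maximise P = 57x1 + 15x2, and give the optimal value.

x1 = 10/3, x2 = 5, maximum P = 265

Extreme points and P = 57x1 + 15x2:
  (0, 25/3) → P = 125
  (0, 5) → P = 75
  (10/3, 5) → P = 265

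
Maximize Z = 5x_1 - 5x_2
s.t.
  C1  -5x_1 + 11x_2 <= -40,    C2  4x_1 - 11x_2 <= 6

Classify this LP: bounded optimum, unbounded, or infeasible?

unbounded

From the feasible point (34, 130/11), moving in the direction (11, 4) keeps every constraint satisfied while Z increases without bound.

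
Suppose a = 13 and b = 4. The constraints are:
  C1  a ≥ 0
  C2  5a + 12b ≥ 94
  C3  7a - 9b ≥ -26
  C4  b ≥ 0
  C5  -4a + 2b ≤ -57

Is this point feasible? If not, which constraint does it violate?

not feasible — violates C5

Constraint C5: -4a + 2b = -44, which is not ≤ -57. All other constraints are satisfied.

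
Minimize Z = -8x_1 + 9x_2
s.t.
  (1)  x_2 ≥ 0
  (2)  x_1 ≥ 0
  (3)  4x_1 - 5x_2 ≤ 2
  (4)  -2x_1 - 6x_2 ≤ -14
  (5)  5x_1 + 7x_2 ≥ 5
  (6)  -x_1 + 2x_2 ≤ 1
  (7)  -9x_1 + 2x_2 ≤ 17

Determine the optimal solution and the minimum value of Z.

x_1 = 3, x_2 = 2, minimum Z = -6

Corner points and Z = -8x_1 + 9x_2:
  (41/17, 26/17) → Z = -94/17
  (3, 2) → Z = -6
  (11/5, 8/5) → Z = -16/5

The optimum lies where 4x_1 - 5x_2 = 2 and -x_1 + 2x_2 = 1.
Solving simultaneously gives x_1 = 3, x_2 = 2.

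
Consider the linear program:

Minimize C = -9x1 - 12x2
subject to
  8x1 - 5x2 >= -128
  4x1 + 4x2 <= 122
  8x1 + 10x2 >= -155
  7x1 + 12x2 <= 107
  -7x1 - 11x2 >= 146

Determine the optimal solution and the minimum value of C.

Vertices and C = -9x1 - 12x2:
  (230, -399/2) → C = 324
  (963/8, -719/8) → C = -39/8
  (-245/18, -83/18) → C = 1067/6

x1 = 963/8, x2 = -719/8, minimum C = -39/8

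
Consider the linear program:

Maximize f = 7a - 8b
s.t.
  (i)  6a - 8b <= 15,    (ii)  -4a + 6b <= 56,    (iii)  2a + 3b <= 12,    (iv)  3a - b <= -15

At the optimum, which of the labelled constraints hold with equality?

Corner points and f = 7a - 8b:
  (-15/2, -15/2) → f = 15/2
  (-4, 20/3) → f = -244/3
  (-3, 6) → f = -69
The feasible region is unbounded (it extends along (-3, -2), (-4, -3)), but f strictly decreases along every unbounded feasible direction, so there is no improving ray and the maximum is attained at a vertex.

The maximum is at (-15/2, -15/2). Substituting into each constraint, equality holds for (i) and (iv); the remaining constraints have slack.

(i) and (iv)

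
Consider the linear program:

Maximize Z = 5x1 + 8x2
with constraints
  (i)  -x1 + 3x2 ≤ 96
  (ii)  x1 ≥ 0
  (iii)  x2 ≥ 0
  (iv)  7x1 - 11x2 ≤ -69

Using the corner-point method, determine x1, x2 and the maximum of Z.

Vertices and Z = 5x1 + 8x2:
  (0, 32) → Z = 256
  (849/10, 603/10) → Z = 9069/10
  (0, 69/11) → Z = 552/11

x1 = 849/10, x2 = 603/10, maximum Z = 9069/10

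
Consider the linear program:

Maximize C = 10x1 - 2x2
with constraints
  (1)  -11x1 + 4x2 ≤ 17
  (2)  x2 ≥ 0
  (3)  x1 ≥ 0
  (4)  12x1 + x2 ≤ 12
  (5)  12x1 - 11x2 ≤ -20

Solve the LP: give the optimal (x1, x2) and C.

x1 = 7/9, x2 = 8/3, maximum C = 22/9

Extreme points and C = 10x1 - 2x2:
  (0, 17/4) → C = -17/2
  (31/59, 336/59) → C = -362/59
  (0, 20/11) → C = -40/11
  (7/9, 8/3) → C = 22/9

At the optimal vertex, 12x1 + x2 = 12 and 12x1 - 11x2 = -20.
Solving simultaneously gives x1 = 7/9, x2 = 8/3.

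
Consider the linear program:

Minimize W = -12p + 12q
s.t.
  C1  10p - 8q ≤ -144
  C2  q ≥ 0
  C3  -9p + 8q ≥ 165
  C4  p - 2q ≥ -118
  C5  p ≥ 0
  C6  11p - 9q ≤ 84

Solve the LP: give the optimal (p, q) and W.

Feasible corners and W = -12p + 12q:
  (21, 177/4) → W = 279
  (164/3, 259/3) → W = 380
  (0, 165/8) → W = 495/2
  (0, 59) → W = 708

p = 0, q = 165/8, minimum W = 495/2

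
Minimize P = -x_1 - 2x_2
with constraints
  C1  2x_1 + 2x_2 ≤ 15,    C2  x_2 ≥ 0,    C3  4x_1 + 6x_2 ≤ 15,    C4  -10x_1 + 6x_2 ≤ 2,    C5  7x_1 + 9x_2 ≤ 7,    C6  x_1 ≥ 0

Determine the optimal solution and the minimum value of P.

x_1 = 2/11, x_2 = 7/11, minimum P = -16/11

Vertices and P = -x_1 - 2x_2:
  (1, 0) → P = -1
  (0, 0) → P = 0
  (2/11, 7/11) → P = -16/11
  (0, 1/3) → P = -2/3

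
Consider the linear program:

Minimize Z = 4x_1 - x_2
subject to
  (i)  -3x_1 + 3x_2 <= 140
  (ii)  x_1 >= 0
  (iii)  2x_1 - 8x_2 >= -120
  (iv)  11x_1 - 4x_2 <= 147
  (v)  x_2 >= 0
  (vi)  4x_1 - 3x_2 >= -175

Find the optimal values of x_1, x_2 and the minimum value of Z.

x_1 = 0, x_2 = 15, minimum Z = -15

Corner points and Z = 4x_1 - x_2:
  (0, 15) → Z = -15
  (0, 0) → Z = 0
  (207/10, 807/40) → Z = 501/8
  (147/11, 0) → Z = 588/11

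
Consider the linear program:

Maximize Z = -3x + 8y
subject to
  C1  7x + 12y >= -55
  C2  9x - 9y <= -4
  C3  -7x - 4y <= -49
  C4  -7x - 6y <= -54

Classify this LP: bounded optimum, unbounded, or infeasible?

unbounded

From the feasible point (425/99, 469/99), moving in the direction (-4, 7) keeps every constraint satisfied while Z increases without bound.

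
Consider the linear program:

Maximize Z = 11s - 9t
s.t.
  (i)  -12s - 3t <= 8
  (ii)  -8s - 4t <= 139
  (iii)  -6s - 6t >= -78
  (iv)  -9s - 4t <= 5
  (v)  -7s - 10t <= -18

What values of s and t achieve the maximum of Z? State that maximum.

s = 112/3, t = -73/3, maximum Z = 1889/3

Extreme points and Z = 11s - 9t:
  (-47/9, 164/9) → Z = -1993/9
  (-134/99, 272/99) → Z = -3922/99
  (112/3, -73/3) → Z = 1889/3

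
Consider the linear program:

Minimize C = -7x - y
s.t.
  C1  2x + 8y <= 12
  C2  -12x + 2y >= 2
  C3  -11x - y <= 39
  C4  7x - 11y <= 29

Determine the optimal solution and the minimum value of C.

Vertices and C = -7x - y:
  (2/25, 37/25) → C = -51/25
  (-162/43, 105/43) → C = 1029/43
  (-40/59, -181/59) → C = 461/59
  (-25/8, -37/8) → C = 53/2

At the optimal vertex, 2x + 8y = 12 and -12x + 2y = 2.
Solving simultaneously gives x = 2/25, y = 37/25.

x = 2/25, y = 37/25, minimum C = -51/25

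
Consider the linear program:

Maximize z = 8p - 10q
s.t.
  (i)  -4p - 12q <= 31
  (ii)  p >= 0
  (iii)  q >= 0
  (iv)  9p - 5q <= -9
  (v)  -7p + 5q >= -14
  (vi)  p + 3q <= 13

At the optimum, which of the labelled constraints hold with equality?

(ii) and (iv)

Corner points and z = 8p - 10q:
  (0, 9/5) → z = -18
  (0, 13/3) → z = -130/3
  (19/16, 63/16) → z = -239/8

The maximum is at (0, 9/5). Substituting into each constraint, equality holds for (ii) and (iv); the remaining constraints have slack.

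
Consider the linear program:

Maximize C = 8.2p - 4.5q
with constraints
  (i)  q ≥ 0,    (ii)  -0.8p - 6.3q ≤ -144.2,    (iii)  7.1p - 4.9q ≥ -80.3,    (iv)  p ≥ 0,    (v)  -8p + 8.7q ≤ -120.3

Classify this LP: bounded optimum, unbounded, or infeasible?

From the feasible point (180.25, 0), moving in the direction (1, 0) keeps every constraint satisfied while C increases without bound.

unbounded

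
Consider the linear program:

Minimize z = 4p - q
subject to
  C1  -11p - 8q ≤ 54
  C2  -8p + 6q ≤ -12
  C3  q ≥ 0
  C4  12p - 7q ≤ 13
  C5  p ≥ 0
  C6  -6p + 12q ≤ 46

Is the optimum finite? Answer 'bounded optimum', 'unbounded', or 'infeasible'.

infeasible

The boundaries -8p + 6q = -12 and q = 0 meet at (3/2, 0), but that point violates 12p - 7q ≤ 13. Every candidate vertex is excluded by some other constraint, so the feasible region is empty.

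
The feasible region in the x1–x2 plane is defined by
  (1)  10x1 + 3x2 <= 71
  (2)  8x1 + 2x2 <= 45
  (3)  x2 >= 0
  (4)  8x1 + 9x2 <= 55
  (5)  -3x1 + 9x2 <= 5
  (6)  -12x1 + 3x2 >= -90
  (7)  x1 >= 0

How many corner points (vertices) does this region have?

5

Of the 21 pairwise boundary intersections, those satisfying every inequality are:
  (45/8, 0)
  (295/56, 10/7)
  (0, 0)
  (50/11, 205/99)
  (0, 5/9)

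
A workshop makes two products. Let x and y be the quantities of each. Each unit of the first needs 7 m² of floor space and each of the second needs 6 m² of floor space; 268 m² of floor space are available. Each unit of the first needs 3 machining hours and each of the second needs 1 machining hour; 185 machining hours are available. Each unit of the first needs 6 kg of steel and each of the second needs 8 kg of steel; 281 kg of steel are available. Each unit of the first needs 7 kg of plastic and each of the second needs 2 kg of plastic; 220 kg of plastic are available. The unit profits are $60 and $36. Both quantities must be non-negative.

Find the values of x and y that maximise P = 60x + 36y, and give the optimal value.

x = 28, y = 12, maximum P = 2112

The binding constraints are 7x + 6y = 268 and 7x + 2y = 220.
Solving simultaneously gives x = 28, y = 12.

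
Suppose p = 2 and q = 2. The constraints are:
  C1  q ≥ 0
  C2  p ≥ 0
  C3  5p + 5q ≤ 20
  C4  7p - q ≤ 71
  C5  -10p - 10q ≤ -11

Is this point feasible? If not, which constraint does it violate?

C1: 2 ≥ 0 ✓
C2: 2 ≥ 0 ✓
C3: 20 ≤ 20 ✓
C4: 12 ≤ 71 ✓
C5: -40 ≤ -11 ✓

feasible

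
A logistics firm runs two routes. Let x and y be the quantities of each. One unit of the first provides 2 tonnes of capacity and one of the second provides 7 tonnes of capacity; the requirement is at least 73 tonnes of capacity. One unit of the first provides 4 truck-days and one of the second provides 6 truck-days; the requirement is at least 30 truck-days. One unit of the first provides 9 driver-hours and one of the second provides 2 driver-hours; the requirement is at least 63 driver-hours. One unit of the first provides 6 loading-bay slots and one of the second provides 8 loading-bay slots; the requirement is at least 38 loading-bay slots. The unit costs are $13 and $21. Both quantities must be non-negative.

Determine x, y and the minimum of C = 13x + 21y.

Vertices and C = 13x + 21y:
  (0, 63/2) → C = 1323/2
  (73/2, 0) → C = 949/2
  (5, 9) → C = 254
The feasible region is unbounded (it extends along (0, 1), (1, 0)), but C strictly increases along every unbounded feasible direction, so there is no improving ray and the minimum is attained at a vertex.

x = 5, y = 9, minimum C = 254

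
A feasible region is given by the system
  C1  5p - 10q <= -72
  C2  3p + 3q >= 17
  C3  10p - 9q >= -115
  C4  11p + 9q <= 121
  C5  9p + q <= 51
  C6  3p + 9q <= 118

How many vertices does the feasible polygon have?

Pairwise boundary intersections that survive every other constraint:
  (-46/45, 301/45)
  (562/155, 1397/155)
  (-64/19, 515/57)
  (3/13, 1525/117)
  (3/8, 935/72)

5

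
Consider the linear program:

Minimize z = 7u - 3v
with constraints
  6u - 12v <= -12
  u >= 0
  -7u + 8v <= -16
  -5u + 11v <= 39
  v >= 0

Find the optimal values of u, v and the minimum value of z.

Vertices and z = 7u - 3v:
  (8, 5) → z = 41
  (56, 29) → z = 305
  (488/37, 353/37) → z = 2357/37

At the optimal vertex, 6u - 12v = -12 and -7u + 8v = -16.
Solving simultaneously gives u = 8, v = 5.

u = 8, v = 5, minimum z = 41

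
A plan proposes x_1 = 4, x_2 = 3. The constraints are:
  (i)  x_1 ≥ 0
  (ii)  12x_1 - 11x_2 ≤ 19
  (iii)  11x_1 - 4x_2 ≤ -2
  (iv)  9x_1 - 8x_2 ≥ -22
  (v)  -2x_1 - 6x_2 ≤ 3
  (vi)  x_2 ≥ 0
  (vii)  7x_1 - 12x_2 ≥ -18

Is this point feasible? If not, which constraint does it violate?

not feasible — violates (iii)

Constraint (iii): 11x_1 - 4x_2 = 32, which is not ≤ -2. All other constraints are satisfied.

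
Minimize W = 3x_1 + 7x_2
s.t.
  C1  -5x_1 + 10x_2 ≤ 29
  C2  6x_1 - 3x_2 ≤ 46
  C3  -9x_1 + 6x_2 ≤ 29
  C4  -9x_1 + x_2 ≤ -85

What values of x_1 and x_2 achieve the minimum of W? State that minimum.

Corner points and W = 3x_1 + 7x_2:
  (547/45, 404/45) → W = 4469/45
  (879/85, 686/85) → W = 7439/85
  (209/21, 32/7) → W = 433/7

x_1 = 209/21, x_2 = 32/7, minimum W = 433/7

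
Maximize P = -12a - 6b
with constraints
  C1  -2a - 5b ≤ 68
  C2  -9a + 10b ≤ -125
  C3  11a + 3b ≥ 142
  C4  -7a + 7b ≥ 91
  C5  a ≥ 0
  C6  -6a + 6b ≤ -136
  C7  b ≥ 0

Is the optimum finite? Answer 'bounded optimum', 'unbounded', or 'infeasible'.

infeasible

Constraints -7a + 7b ≥ 91 and -6a + 6b ≤ -136 have parallel boundaries but demand opposite sides — no point can satisfy both, so the region is empty.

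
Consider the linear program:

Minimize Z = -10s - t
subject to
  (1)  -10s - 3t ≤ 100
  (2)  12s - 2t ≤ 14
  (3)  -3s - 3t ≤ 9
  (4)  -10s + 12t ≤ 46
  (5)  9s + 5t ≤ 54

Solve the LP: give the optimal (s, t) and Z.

Extreme points and Z = -10s - t:
  (4/7, -25/7) → Z = -15/7
  (65/31, 173/31) → Z = -823/31
  (-41/11, 8/11) → Z = 402/11

s = 65/31, t = 173/31, minimum Z = -823/31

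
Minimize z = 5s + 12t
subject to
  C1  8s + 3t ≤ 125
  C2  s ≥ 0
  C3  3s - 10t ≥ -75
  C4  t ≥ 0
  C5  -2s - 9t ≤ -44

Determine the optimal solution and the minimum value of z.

s = 0, t = 44/9, minimum z = 176/3

Feasible corners and z = 5s + 12t:
  (1025/89, 975/89) → z = 16825/89
  (331/22, 17/11) → z = 2063/22
  (0, 15/2) → z = 90
  (0, 44/9) → z = 176/3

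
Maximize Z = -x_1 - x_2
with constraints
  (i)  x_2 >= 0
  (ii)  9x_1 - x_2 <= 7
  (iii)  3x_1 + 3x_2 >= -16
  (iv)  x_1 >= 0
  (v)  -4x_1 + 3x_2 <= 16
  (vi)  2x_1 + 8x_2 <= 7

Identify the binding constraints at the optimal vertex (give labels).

Extreme points and Z = -x_1 - x_2:
  (7/9, 0) → Z = -7/9
  (0, 0) → Z = 0
  (63/74, 49/74) → Z = -56/37
  (0, 7/8) → Z = -7/8

The maximum is at (0, 0). Substituting into each constraint, equality holds for (i) and (iv); the remaining constraints have slack.

(i) and (iv)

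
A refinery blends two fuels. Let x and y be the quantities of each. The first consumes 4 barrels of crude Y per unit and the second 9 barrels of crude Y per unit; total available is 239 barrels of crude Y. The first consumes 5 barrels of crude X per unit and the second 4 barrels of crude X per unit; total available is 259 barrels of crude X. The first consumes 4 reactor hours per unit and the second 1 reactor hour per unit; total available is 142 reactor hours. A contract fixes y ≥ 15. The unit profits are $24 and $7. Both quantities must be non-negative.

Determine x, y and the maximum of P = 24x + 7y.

Extreme points and P = 24x + 7y:
  (0, 239/9) → P = 1673/9
  (0, 15) → P = 105
  (26, 15) → P = 729

The binding constraints are 4x + 9y = 239 and y = 15.
Solving simultaneously gives x = 26, y = 15.

x = 26, y = 15, maximum P = 729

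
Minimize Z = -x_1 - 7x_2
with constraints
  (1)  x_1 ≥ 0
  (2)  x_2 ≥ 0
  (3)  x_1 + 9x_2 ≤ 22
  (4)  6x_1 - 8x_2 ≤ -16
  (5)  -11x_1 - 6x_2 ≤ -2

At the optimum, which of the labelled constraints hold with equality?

Extreme points and Z = -x_1 - 7x_2:
  (0, 22/9) → Z = -154/9
  (0, 2) → Z = -14
  (16/31, 74/31) → Z = -534/31

The minimum is at (16/31, 74/31). Substituting into each constraint, equality holds for (3) and (4); the remaining constraints have slack.

(3) and (4)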